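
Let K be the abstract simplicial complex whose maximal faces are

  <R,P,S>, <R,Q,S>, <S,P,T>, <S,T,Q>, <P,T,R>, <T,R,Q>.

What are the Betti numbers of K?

Fix the vertex order P < Q < R < S < T and write every simplex with vertices in increasing order. Then dim K = 2 and the simplices of K are:

  0-simplices (5): P, Q, R, S, T
  1-simplices (9): PR, PS, PT, QR, QS, QT, RS, RT, ST
  2-simplices (6): PRS, PRT, PST, QRS, QRT, QST

Hence C_0 ≅ Z^5, C_1 ≅ Z^9, C_2 ≅ Z^6.

Boundary ∂_1: C_1 → C_0 is given by ∂[p,q] = [q] − [p]. For instance
  ∂PR = R − P.
The 5×9 boundary matrix has rank 4 and Smith normal form diag(1,1,1,1).

Boundary ∂_2: C_2 → C_1 acts by ∂[p,q,r] = [q,r] − [p,r] + [p,q]. For instance
  ∂QRS = RS − QS + QR,
  ∂QST = ST − QT + QS.
This gives a 9×6 integer matrix of rank 5; reducing to Smith normal form yields diagonal entries (1,1,1,1,1).

Reading off H_k = ker ∂_k / im ∂_{k+1}:

  H_0: rank C_0 − rank ∂_1 = 5 − 4 = 1, and the invariant factors of ∂_1 are all 1, so H_0 ≅ Z.
  H_1: rank ker ∂_1 − rank ∂_2 = (9 − 4) − 5 = 0, and the invariant factors of ∂_2 are all 1, so H_1 ≅ 0.
  H_2: rank ker ∂_2 − rank ∂_3 = (6 − 5) − 0 = 1, and there is no ∂_3, so H_2 ≅ Z.

Hence the Betti numbers are b_0 = 1, b_1 = 0, b_2 = 1.

b_0 = 1, b_1 = 0, b_2 = 1.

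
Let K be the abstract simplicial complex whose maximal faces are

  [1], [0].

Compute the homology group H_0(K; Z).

We work with the vertex ordering 0 < 1. The simplices of K, each written with vertices in increasing order, are:

  0-simplices (2): [0], [1]

giving chain groups C_0 ≅ Z^2.

From H_k ≅ ker(∂_k) / im(∂_{k+1}) we obtain:

  H_0: rank C_0 − rank ∂_1 = 2 − 0 = 2, and there is no ∂_1, so H_0 = Z^2.

(K is a triangulation of a set of 2 points.)

H_0 = Z^2.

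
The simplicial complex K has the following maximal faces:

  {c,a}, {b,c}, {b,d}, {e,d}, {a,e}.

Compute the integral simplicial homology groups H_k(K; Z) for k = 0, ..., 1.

H_0 = Z,  H_1 = Z.

Fix the vertex order a < b < c < d < e and write every simplex with vertices in increasing order. Then dim K = 1 and the simplices of K are:

  0-simplices (5): a, b, c, d, e
  1-simplices (5): ac, ae, bc, bd, de

so the chain groups are C_0 ≅ Z^5, C_1 ≅ Z^5.

Boundary ∂_1: C_1 → C_0 is given by ∂[p,q] = [q] − [p]. For instance
  ∂ac = c − a.
The 5×5 boundary matrix has rank 4 and Smith normal form diag(1,1,1,1).

Computing H_k = (kernel of ∂_k) / (image of ∂_{k+1}):

  H_0: rank C_0 − rank ∂_1 = 5 − 4 = 1, and the invariant factors of ∂_1 are all 1, so H_0 = Z.
  H_1: rank ker ∂_1 − rank ∂_2 = (5 − 4) − 0 = 1, and there is no ∂_2, so H_1 = Z.

As a check, the Euler characteristic is 5 − 5 = 0, which agrees with 1 − 1 = 0.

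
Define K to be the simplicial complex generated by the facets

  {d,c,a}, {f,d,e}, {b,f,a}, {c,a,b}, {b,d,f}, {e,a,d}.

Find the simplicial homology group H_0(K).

H_0 = Z.

Fix the vertex order a < b < c < d < e < f and write every simplex with vertices in increasing order. Then dim K = 2 and the simplices of K are:

  0-simplices (6): a, b, c, d, e, f
  1-simplices (12): ab, ac, ad, ae, af, bc, bd, bf, cd, de, df, ef
  2-simplices (6): abc, abf, acd, ade, bdf, def

Hence C_0 ≅ Z^6, C_1 ≅ Z^12, C_2 ≅ Z^6.

The boundary map ∂_1: C_1 → C_0 maps an edge to its endpoints' difference, ∂[p,q] = q − p. For instance
  ∂ae = e − a.
The resulting 6×12 matrix has rank 5, and its Smith normal form has invariant factors (1,1,1,1,1).

The boundary map ∂_2: C_2 → C_1 acts by ∂[p,q,r] = [q,r] − [p,r] + [p,q]. For instance
  ∂abc = bc − ac + ab,
  ∂abf = bf − af + ab.
The resulting 12×6 matrix has rank 6, and its Smith normal form has invariant factors (1,1,1,1,1,1).

Computing H_k = (kernel of ∂_k) / (image of ∂_{k+1}):

  H_0: rank C_0 − rank ∂_1 = 6 − 5 = 1, and the invariant factors of ∂_1 are all 1, so H_0 ≅ Z.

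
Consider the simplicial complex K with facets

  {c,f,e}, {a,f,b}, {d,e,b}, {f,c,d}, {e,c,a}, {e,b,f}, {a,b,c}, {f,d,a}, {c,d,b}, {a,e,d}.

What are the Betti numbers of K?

b_0 = 1, b_1 = 0, b_2 = 0.

Fix the vertex order a < b < c < d < e < f and write every simplex with vertices in increasing order. Then dim K = 2 and the simplices of K are:

  0-simplices (6): a, b, c, d, e, f
  1-simplices (15): ab, ac, ad, ae, af, bc, bd, be, bf, cd, ce, cf, de, df, ef
  2-simplices (10): abc, abf, ace, ade, adf, bcd, bde, bef, cdf, cef

giving chain groups C_0 ≅ Z^6, C_1 ≅ Z^15, C_2 ≅ Z^10.

∂_1: C_1 → C_0 is given by ∂[p,q] = [q] − [p].
The resulting 6×15 matrix has rank 5, and its Smith normal form has invariant factors (1,1,1,1,1).

∂_2: C_2 → C_1 sends each 2-simplex [p,q,r] to [q,r] − [p,r] + [p,q]. For instance
  ∂cdf = df − cf + cd,
  ∂ace = ce − ae + ac.
As a 15×10 matrix over Z this has rank 10, with invariant factors (1,1,1,1,1,1,1,1,1,2).

From H_k ≅ ker(∂_k) / im(∂_{k+1}) we obtain:

  H_0: rank C_0 − rank ∂_1 = 6 − 5 = 1, and the invariant factors of ∂_1 are all 1, so H_0 ≅ Z.
  H_1: rank ker ∂_1 − rank ∂_2 = (15 − 5) − 10 = 0, and ∂_2 has invariant factor 2 > 1, so H_1 ≅ Z_2.
  H_2: rank ker ∂_2 − rank ∂_3 = (10 − 10) − 0 = 0, and there is no ∂_3, so H_2 ≅ 0.

(K is a triangulation of the real projective plane RP^2.)

Hence the Betti numbers are b_0 = 1, b_1 = 0, b_2 = 0.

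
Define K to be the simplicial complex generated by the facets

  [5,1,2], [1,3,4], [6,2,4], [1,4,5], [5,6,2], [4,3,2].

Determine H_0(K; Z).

H_0 ≅ Z.

Take the total order 1 < 2 < 3 < 4 < 5 < 6 on the vertex set. Then K (dimension 2) consists of the simplices:

  0-simplices (6): [1], [2], [3], [4], [5], [6]
  1-simplices (12): [1,2], [1,3], [1,4], [1,5], [2,3], [2,4], [2,5], [2,6], [3,4], [4,5], [4,6], [5,6]
  2-simplices (6): [1,2,5], [1,3,4], [1,4,5], [2,3,4], [2,4,6], [2,5,6]

Hence C_0 ≅ Z^6, C_1 ≅ Z^12, C_2 ≅ Z^6.

The boundary map ∂_1: C_1 → C_0 maps an edge to its endpoints' difference, ∂[p,q] = q − p.
The resulting 6×12 matrix has rank 5, and its Smith normal form has invariant factors (1,1,1,1,1).

Boundary ∂_2: C_2 → C_1 acts by ∂[p,q,r] = [q,r] − [p,r] + [p,q]. For instance
  ∂[1,4,5] = [4,5] − [1,5] + [1,4],
  ∂[1,3,4] = [3,4] − [1,4] + [1,3].
The 12×6 boundary matrix has rank 6 and Smith normal form diag(1,1,1,1,1,1).

From H_k ≅ ker(∂_k) / im(∂_{k+1}) we obtain:

  H_0: rank C_0 − rank ∂_1 = 6 − 5 = 1, and the invariant factors of ∂_1 are all 1, so H_0 = Z.

(K is a triangulation of the cylinder S^1 x I.)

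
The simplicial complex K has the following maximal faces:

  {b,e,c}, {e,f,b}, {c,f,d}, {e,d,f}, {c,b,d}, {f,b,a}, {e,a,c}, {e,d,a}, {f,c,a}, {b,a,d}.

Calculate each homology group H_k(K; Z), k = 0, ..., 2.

H_0 = Z,  H_1 = Z_2,  H_2 = 0.

Take the total order a < b < c < d < e < f on the vertex set. Then K (dimension 2) consists of the simplices:

  0-simplices (6): a, b, c, d, e, f
  1-simplices (15): ab, ac, ad, ae, af, bc, bd, be, bf, cd, ce, cf, de, df, ef
  2-simplices (10): abd, abf, ace, acf, ade, bcd, bce, bef, cdf, def

so the chain groups are C_0 ≅ Z^6, C_1 ≅ Z^15, C_2 ≅ Z^10.

The boundary map ∂_1: C_1 → C_0 maps an edge to its endpoints' difference, ∂[p,q] = q − p. For instance
  ∂bf = f − b.
The resulting 6×15 matrix has rank 5, and its Smith normal form has invariant factors (1,1,1,1,1).

Boundary ∂_2: C_2 → C_1 sends each 2-simplex [p,q,r] to [q,r] − [p,r] + [p,q]. For instance
  ∂bef = ef − bf + be,
  ∂bcd = cd − bd + bc.
This gives a 15×10 integer matrix of rank 10; reducing to Smith normal form yields diagonal entries (1,1,1,1,1,1,1,1,1,2).

Computing H_k = (kernel of ∂_k) / (image of ∂_{k+1}):

  H_0: rank C_0 − rank ∂_1 = 6 − 5 = 1, and the invariant factors of ∂_1 are all 1, so H_0 ≅ Z.
  H_1: rank ker ∂_1 − rank ∂_2 = (15 − 5) − 10 = 0, and ∂_2 has invariant factor 2 > 1, so H_1 ≅ Z_2.
  H_2: rank ker ∂_2 − rank ∂_3 = (10 − 10) − 0 = 0, and there is no ∂_3, so H_2 ≅ 0.

As a check, the Euler characteristic is 6 − 15 + 10 = 1, which agrees with 1 − 0 + 0 = 1.
(K is a triangulation of the real projective plane RP^2.)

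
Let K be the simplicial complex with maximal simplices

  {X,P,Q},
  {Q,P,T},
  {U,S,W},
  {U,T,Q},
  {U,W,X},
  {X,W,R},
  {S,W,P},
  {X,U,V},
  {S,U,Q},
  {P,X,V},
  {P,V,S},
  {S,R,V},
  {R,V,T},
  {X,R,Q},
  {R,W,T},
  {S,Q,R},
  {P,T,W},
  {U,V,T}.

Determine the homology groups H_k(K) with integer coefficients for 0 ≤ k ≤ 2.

H_0 ≅ Z,  H_1 ≅ Z^2,  H_2 ≅ Z.

We work with the vertex ordering P < Q < R < S < T < U < V < W < X. The simplices of K, each written with vertices in increasing order, are:

  0-simplices (9): P, Q, R, S, T, U, V, W, X
  1-simplices (27): PQ, PS, PT, PV, PW, PX, QR, QS, QT, QU, QX, RS, RT, RV, RW, RX, SU, SV, SW, TU, TV, TW, UV, UW, UX, VX, WX
  2-simplices (18): PQT, PQX, PSV, PSW, PTW, PVX, QRS, QRX, QSU, QTU, RSV, RTV, RTW, RWX, SUW, TUV, UVX, UWX

so the chain groups are C_0 ≅ Z^9, C_1 ≅ Z^27, C_2 ≅ Z^18.

The boundary map ∂_1: C_1 → C_0 is given by ∂[p,q] = [q] − [p].
The 9×27 boundary matrix has rank 8 and Smith normal form diag(1,1,1,1,1,1,1,1).

Boundary ∂_2: C_2 → C_1 acts by ∂[p,q,r] = [q,r] − [p,r] + [p,q]. For instance
  ∂RSV = SV − RV + RS,
  ∂PQT = QT − PT + PQ.
This gives a 27×18 integer matrix of rank 17; reducing to Smith normal form yields diagonal entries (1,1,1,1,1,1,1,1,1,1,1,1,1,1,1,1,1).

Computing H_k = (kernel of ∂_k) / (image of ∂_{k+1}):

  H_0: rank C_0 − rank ∂_1 = 9 − 8 = 1, and the invariant factors of ∂_1 are all 1, so H_0 = Z.
  H_1: rank ker ∂_1 − rank ∂_2 = (27 − 8) − 17 = 2, and the invariant factors of ∂_2 are all 1, so H_1 = Z^2.
  H_2: rank ker ∂_2 − rank ∂_3 = (18 − 17) − 0 = 1, and there is no ∂_3, so H_2 = Z.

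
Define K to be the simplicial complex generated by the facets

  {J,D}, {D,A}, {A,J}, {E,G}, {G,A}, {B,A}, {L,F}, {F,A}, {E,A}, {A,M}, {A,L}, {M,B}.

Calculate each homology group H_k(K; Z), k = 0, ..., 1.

Take the total order A < B < D < E < F < G < J < L < M on the vertex set. Then K (dimension 1) consists of the simplices:

  0-simplices (9): A, B, D, E, F, G, J, L, M
  1-simplices (12): AB, AD, AE, AF, AG, AJ, AL, AM, BM, DJ, EG, FL

Hence C_0 ≅ Z^9, C_1 ≅ Z^12.

The boundary map ∂_1: C_1 → C_0 maps an edge to its endpoints' difference, ∂[p,q] = q − p.
This gives a 9×12 integer matrix of rank 8; reducing to Smith normal form yields diagonal entries (1,1,1,1,1,1,1,1).

Now H_k = ker ∂_k / im ∂_{k+1}, so:

  H_0: rank C_0 − rank ∂_1 = 9 − 8 = 1, and the invariant factors of ∂_1 are all 1, so H_0 ≅ Z.
  H_1: rank ker ∂_1 − rank ∂_2 = (12 − 8) − 0 = 4, and there is no ∂_2, so H_1 ≅ Z^4.

As a check, the Euler characteristic is 9 − 12 = -3, which agrees with 1 − 4 = -3.

H_0 ≅ Z,  H_1 ≅ Z^4.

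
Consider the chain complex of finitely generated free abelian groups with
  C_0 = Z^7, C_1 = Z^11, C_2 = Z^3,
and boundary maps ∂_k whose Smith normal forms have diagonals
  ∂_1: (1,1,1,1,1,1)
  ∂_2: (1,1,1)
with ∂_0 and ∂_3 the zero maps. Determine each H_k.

H_0: b_0 = 7 − 0 − 6 = 1; torsion from ∂_1 factors > 1: none. So H_0 ≅ Z.
H_1: b_1 = 11 − 6 − 3 = 2; torsion from ∂_2 factors > 1: none. So H_1 ≅ Z^2.
H_2: b_2 = 3 − 3 − 0 = 0; torsion from ∂_3 factors > 1: none. So H_2 ≅ 0.

H_0 ≅ Z,  H_1 ≅ Z^2,  H_2 = 0.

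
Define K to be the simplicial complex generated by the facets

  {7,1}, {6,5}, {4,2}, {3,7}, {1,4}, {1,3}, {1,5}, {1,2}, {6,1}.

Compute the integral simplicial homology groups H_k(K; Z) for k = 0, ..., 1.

H_0 = Z,  H_1 = Z^3.

K has 7 vertices, 9 edges.
rank ∂_0 = 0, rank ∂_1 = 6 ⇒ b_0 = 7 − 0 − 6 = 1; all invariant factors of ∂_1 are 1 so no torsion. So H_0 ≅ Z.
rank ∂_1 = 6, rank ∂_2 = 0 ⇒ b_1 = 9 − 6 − 0 = 3. So H_1 ≅ Z^3.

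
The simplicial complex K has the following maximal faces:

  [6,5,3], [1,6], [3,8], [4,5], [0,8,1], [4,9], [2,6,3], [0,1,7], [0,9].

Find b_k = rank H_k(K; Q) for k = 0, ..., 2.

We work with the vertex ordering 0 < 1 < 2 < 3 < 4 < 5 < 6 < 7 < 8 < 9. The simplices of K, each written with vertices in increasing order, are:

  0-simplices (10): [0], [1], [2], [3], [4], [5], [6], [7], [8], [9]
  1-simplices (15): [0,1], [0,7], [0,8], [0,9], [1,6], [1,7], [1,8], [2,3], [2,6], [3,5], [3,6], [3,8], [4,5], [4,9], [5,6]
  2-simplices (4): [0,1,7], [0,1,8], [2,3,6], [3,5,6]

giving chain groups C_0 ≅ Z^10, C_1 ≅ Z^15, C_2 ≅ Z^4.

∂_1: C_1 → C_0 sends each edge [p,q] (with p < q) to q − p. For instance
  ∂[1,8] = [8] − [1].
This gives a 10×15 integer matrix of rank 9; reducing to Smith normal form yields diagonal entries (1,1,1,1,1,1,1,1,1).

Boundary ∂_2: C_2 → C_1 acts by ∂[p,q,r] = [q,r] − [p,r] + [p,q]. For instance
  ∂[0,1,7] = [1,7] − [0,7] + [0,1],
  ∂[2,3,6] = [3,6] − [2,6] + [2,3].
This gives a 15×4 integer matrix of rank 4; reducing to Smith normal form yields diagonal entries (1,1,1,1).

Now H_k = ker ∂_k / im ∂_{k+1}, so:

  H_0: rank C_0 − rank ∂_1 = 10 − 9 = 1, and the invariant factors of ∂_1 are all 1, so H_0 ≅ Z.
  H_1: rank ker ∂_1 − rank ∂_2 = (15 − 9) − 4 = 2, and the invariant factors of ∂_2 are all 1, so H_1 ≅ Z^2.
  H_2: rank ker ∂_2 − rank ∂_3 = (4 − 4) − 0 = 0, and there is no ∂_3, so H_2 ≅ 0.

As a check, the Euler characteristic is 10 − 15 + 4 = -1, which agrees with 1 − 2 + 0 = -1.

Hence the Betti numbers are b_0 = 1, b_1 = 2, b_2 = 0.

b_0 = 1, b_1 = 2, b_2 = 0.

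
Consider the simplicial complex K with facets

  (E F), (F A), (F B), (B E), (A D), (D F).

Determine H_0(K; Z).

H_0 = Z.

Order the vertices as A < B < D < E < F. Listing each simplex with vertices in this order, K has dimension 1 with simplices:

  0-simplices (5): A, B, D, E, F
  1-simplices (6): AD, AF, BE, BF, DF, EF

Hence C_0 ≅ Z^5, C_1 ≅ Z^6.

∂_1: C_1 → C_0 sends each edge [p,q] (with p < q) to q − p. For instance
  ∂EF = F − E.
The 5×6 boundary matrix has rank 4 and Smith normal form diag(1,1,1,1).

Now H_k = ker ∂_k / im ∂_{k+1}, so:

  H_0: rank C_0 − rank ∂_1 = 5 − 4 = 1, and the invariant factors of ∂_1 are all 1, so H_0 ≅ Z.

(K is a triangulation of a wedge of 2 circles.)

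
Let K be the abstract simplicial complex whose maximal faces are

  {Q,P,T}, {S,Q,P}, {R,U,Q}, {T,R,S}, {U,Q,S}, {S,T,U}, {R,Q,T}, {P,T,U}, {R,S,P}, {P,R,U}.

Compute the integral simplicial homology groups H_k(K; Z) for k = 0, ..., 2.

H_0 ≅ Z,  H_1 ≅ Z/2,  H_2 = 0.

Fix the vertex order P < Q < R < S < T < U and write every simplex with vertices in increasing order. Then dim K = 2 and the simplices of K are:

  0-simplices (6): P, Q, R, S, T, U
  1-simplices (15): PQ, PR, PS, PT, PU, QR, QS, QT, QU, RS, RT, RU, ST, SU, TU
  2-simplices (10): PQS, PQT, PRS, PRU, PTU, QRT, QRU, QSU, RST, STU

so the chain groups are C_0 ≅ Z^6, C_1 ≅ Z^15, C_2 ≅ Z^10.

∂_1: C_1 → C_0 sends each edge [p,q] (with p < q) to q − p.
The resulting 6×15 matrix has rank 5, and its Smith normal form has invariant factors (1,1,1,1,1).

∂_2: C_2 → C_1 sends each 2-simplex [p,q,r] to [q,r] − [p,r] + [p,q]. For instance
  ∂PTU = TU − PU + PT,
  ∂QRT = RT − QT + QR.
The 15×10 boundary matrix has rank 10 and Smith normal form diag(1,1,1,1,1,1,1,1,1,2).

From H_k ≅ ker(∂_k) / im(∂_{k+1}) we obtain:

  H_0: rank C_0 − rank ∂_1 = 6 − 5 = 1, and the invariant factors of ∂_1 are all 1, so H_0 ≅ Z.
  H_1: rank ker ∂_1 − rank ∂_2 = (15 − 5) − 10 = 0, and ∂_2 has invariant factor 2 > 1, so H_1 ≅ Z/2.
  H_2: rank ker ∂_2 − rank ∂_3 = (10 − 10) − 0 = 0, and there is no ∂_3, so H_2 ≅ 0.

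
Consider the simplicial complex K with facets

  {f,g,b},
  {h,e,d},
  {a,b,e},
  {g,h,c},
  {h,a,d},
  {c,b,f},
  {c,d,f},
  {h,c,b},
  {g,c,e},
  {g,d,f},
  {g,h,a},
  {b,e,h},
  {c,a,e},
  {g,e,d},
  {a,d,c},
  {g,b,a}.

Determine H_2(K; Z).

Fix the vertex order a < b < c < d < e < f < g < h and write every simplex with vertices in increasing order. Then dim K = 2 and the simplices of K are:

  0-simplices (8): a, b, c, d, e, f, g, h
  1-simplices (24): ab, ac, ad, ae, ag, ah, bc, be, bf, bg, bh, cd, ce, cf, cg, ch, de, df, dg, dh, eg, eh, fg, gh
  2-simplices (16): abe, abg, acd, ace, adh, agh, bcf, bch, beh, bfg, cdf, ceg, cgh, deg, deh, dfg

Hence C_0 ≅ Z^8, C_1 ≅ Z^24, C_2 ≅ Z^16.

∂_1: C_1 → C_0 is given by ∂[p,q] = [q] − [p].
The 8×24 boundary matrix has rank 7 and Smith normal form diag(1,1,1,1,1,1,1).

The boundary map ∂_2: C_2 → C_1 maps a triangle to the signed sum of its edges. For instance
  ∂abe = be − ae + ab,
  ∂cgh = gh − ch + cg.
As a 24×16 matrix over Z this has rank 15, with invariant factors (1,1,1,1,1,1,1,1,1,1,1,1,1,1,1).

From H_k ≅ ker(∂_k) / im(∂_{k+1}) we obtain:

  H_2: rank ker ∂_2 − rank ∂_3 = (16 − 15) − 0 = 1, and there is no ∂_3, so H_2 ≅ Z.

H_2 ≅ Z.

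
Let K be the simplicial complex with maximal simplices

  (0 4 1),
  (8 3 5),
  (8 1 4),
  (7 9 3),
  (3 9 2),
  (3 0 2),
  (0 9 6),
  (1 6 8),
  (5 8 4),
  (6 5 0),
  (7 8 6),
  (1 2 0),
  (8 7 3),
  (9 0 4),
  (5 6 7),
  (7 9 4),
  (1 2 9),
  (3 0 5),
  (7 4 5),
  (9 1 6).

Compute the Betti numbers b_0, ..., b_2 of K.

Order the vertices as 0 < 1 < 2 < 3 < 4 < 5 < 6 < 7 < 8 < 9. Listing each simplex with vertices in this order, K has dimension 2 with simplices:

  0-simplices (10): [0], [1], [2], [3], [4], [5], [6], [7], [8], [9]
  1-simplices (30): (30 of them)
  2-simplices (20): (20 of them)

Hence C_0 ≅ Z^10, C_1 ≅ Z^30, C_2 ≅ Z^20.

Boundary ∂_1: C_1 → C_0 is given by ∂[p,q] = [q] − [p].
This gives a 10×30 integer matrix of rank 9; reducing to Smith normal form yields diagonal entries (1,1,1,1,1,1,1,1,1).

∂_2: C_2 → C_1 acts by ∂[p,q,r] = [q,r] − [p,r] + [p,q]. For instance
  ∂[3,7,8] = [7,8] − [3,8] + [3,7],
  ∂[0,5,6] = [5,6] − [0,6] + [0,5].
The 30×20 boundary matrix has rank 20 and Smith normal form diag(1,1,1,1,1,1,1,1,1,1,1,1,1,1,1,1,1,1,1,2).

Computing H_k = (kernel of ∂_k) / (image of ∂_{k+1}):

  H_0: rank C_0 − rank ∂_1 = 10 − 9 = 1, and the invariant factors of ∂_1 are all 1, so H_0 = Z.
  H_1: rank ker ∂_1 − rank ∂_2 = (30 − 9) − 20 = 1, and ∂_2 has invariant factor 2 > 1, so H_1 = Z ⊕ Z/2Z.
  H_2: rank ker ∂_2 − rank ∂_3 = (20 − 20) − 0 = 0, and there is no ∂_3, so H_2 = 0.

As a check, the Euler characteristic is 10 − 30 + 20 = 0, which agrees with 1 − 1 + 0 = 0.

Hence the Betti numbers are b_0 = 1, b_1 = 1, b_2 = 0.

b_0 = 1, b_1 = 1, b_2 = 0.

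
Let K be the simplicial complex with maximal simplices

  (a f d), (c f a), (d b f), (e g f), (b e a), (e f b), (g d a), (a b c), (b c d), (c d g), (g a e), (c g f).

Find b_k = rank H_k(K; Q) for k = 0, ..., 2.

b_0 = 1, b_1 = 0, b_2 = 0.

Fix the vertex order a < b < c < d < e < f < g and write every simplex with vertices in increasing order. Then dim K = 2 and the simplices of K are:

  0-simplices (7): a, b, c, d, e, f, g
  1-simplices (18): ab, ac, ad, ae, af, ag, bc, bd, be, bf, cd, cf, cg, df, dg, ef, eg, fg
  2-simplices (12): abc, abe, acf, adf, adg, aeg, bcd, bdf, bef, cdg, cfg, efg

giving chain groups C_0 ≅ Z^7, C_1 ≅ Z^18, C_2 ≅ Z^12.

The boundary map ∂_1: C_1 → C_0 is given by ∂[p,q] = [q] − [p]. For instance
  ∂ae = e − a.
This gives a 7×18 integer matrix of rank 6; reducing to Smith normal form yields diagonal entries (1,1,1,1,1,1).

The boundary map ∂_2: C_2 → C_1 acts by ∂[p,q,r] = [q,r] − [p,r] + [p,q]. For instance
  ∂acf = cf − af + ac,
  ∂aeg = eg − ag + ae.
The 18×12 boundary matrix has rank 12 and Smith normal form diag(1,1,1,1,1,1,1,1,1,1,1,2).

Now H_k = ker ∂_k / im ∂_{k+1}, so:

  H_0: rank C_0 − rank ∂_1 = 7 − 6 = 1, and the invariant factors of ∂_1 are all 1, so H_0 ≅ Z.
  H_1: rank ker ∂_1 − rank ∂_2 = (18 − 6) − 12 = 0, and ∂_2 has invariant factor 2 > 1, so H_1 ≅ Z/2.
  H_2: rank ker ∂_2 − rank ∂_3 = (12 − 12) − 0 = 0, and there is no ∂_3, so H_2 ≅ 0.

Hence the Betti numbers are b_0 = 1, b_1 = 0, b_2 = 0.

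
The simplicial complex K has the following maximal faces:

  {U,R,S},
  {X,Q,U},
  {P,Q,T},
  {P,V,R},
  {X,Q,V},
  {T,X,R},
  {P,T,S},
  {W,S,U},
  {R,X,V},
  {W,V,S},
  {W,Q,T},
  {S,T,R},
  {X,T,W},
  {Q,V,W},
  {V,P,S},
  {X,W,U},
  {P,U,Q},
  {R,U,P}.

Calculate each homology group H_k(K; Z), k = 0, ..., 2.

K has 9 vertices, 27 edges, 18 triangles.
rank ∂_0 = 0, rank ∂_1 = 8 ⇒ b_0 = 9 − 0 − 8 = 1; all invariant factors of ∂_1 are 1 so no torsion. So H_0 = Z.
rank ∂_1 = 8, rank ∂_2 = 18 ⇒ b_1 = 27 − 8 − 18 = 1; ∂_2 has invariant factor(s) [2] giving torsion. So H_1 = Z ⊕ Z/2Z.
rank ∂_2 = 18, rank ∂_3 = 0 ⇒ b_2 = 18 − 18 − 0 = 0. So H_2 = 0.

H_0 = Z,  H_1 = Z ⊕ Z/2Z,  H_2 = 0.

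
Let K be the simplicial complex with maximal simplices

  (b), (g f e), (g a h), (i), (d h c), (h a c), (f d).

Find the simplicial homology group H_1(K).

We work with the vertex ordering a < b < c < d < e < f < g < h < i. The simplices of K, each written with vertices in increasing order, are:

  0-simplices (9): a, b, c, d, e, f, g, h, i
  1-simplices (11): ac, ag, ah, cd, ch, df, dh, ef, eg, fg, gh
  2-simplices (4): ach, agh, cdh, efg

giving chain groups C_0 ≅ Z^9, C_1 ≅ Z^11, C_2 ≅ Z^4.

∂_1: C_1 → C_0 maps an edge to its endpoints' difference, ∂[p,q] = q − p. For instance
  ∂gh = h − g.
This gives a 9×11 integer matrix of rank 6; reducing to Smith normal form yields diagonal entries (1,1,1,1,1,1).

The boundary map ∂_2: C_2 → C_1 sends each 2-simplex [p,q,r] to [q,r] − [p,r] + [p,q]. For instance
  ∂ach = ch − ah + ac,
  ∂cdh = dh − ch + cd.
The 11×4 boundary matrix has rank 4 and Smith normal form diag(1,1,1,1).

Now H_k = ker ∂_k / im ∂_{k+1}, so:

  H_1: rank ker ∂_1 − rank ∂_2 = (11 − 6) − 4 = 1, and the invariant factors of ∂_2 are all 1, so H_1 = Z.

H_1 = Z.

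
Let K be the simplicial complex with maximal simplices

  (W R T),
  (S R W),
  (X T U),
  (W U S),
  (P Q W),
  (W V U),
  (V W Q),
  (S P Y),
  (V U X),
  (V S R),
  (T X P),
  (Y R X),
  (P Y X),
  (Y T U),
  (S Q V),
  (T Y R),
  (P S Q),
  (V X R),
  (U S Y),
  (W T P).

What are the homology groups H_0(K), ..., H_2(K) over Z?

H_0 = Z,  H_1 = Z ⊕ Z/2Z,  H_2 = 0.

K has 10 vertices, 30 edges, 20 triangles.
rank ∂_0 = 0, rank ∂_1 = 9 ⇒ b_0 = 10 − 0 − 9 = 1; all invariant factors of ∂_1 are 1 so no torsion. So H_0 ≅ Z.
rank ∂_1 = 9, rank ∂_2 = 20 ⇒ b_1 = 30 − 9 − 20 = 1; ∂_2 has invariant factor(s) [2] giving torsion. So H_1 ≅ Z ⊕ Z/2Z.
rank ∂_2 = 20, rank ∂_3 = 0 ⇒ b_2 = 20 − 20 − 0 = 0. So H_2 ≅ 0.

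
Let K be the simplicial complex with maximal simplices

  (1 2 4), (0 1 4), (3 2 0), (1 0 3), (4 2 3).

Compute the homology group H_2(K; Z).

K has 5 vertices, 10 edges, 5 triangles.
rank ∂_2 = 5, rank ∂_3 = 0 ⇒ b_2 = 5 − 5 − 0 = 0. So H_2 = 0.

H_2 = 0.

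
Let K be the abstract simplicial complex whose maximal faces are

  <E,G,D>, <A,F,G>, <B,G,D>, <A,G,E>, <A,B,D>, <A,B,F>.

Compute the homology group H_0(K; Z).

Order the vertices as A < B < D < E < F < G. Listing each simplex with vertices in this order, K has dimension 2 with simplices:

  0-simplices (6): A, B, D, E, F, G
  1-simplices (12): AB, AD, AE, AF, AG, BD, BF, BG, DE, DG, EG, FG
  2-simplices (6): ABD, ABF, AEG, AFG, BDG, DEG

giving chain groups C_0 ≅ Z^6, C_1 ≅ Z^12, C_2 ≅ Z^6.

The boundary map ∂_1: C_1 → C_0 maps an edge to its endpoints' difference, ∂[p,q] = q − p. For instance
  ∂AE = E − A.
The resulting 6×12 matrix has rank 5, and its Smith normal form has invariant factors (1,1,1,1,1).

The boundary map ∂_2: C_2 → C_1 sends each 2-simplex [p,q,r] to [q,r] − [p,r] + [p,q]. For instance
  ∂ABF = BF − AF + AB,
  ∂AFG = FG − AG + AF.
As a 12×6 matrix over Z this has rank 6, with invariant factors (1,1,1,1,1,1).

From H_k ≅ ker(∂_k) / im(∂_{k+1}) we obtain:

  H_0: rank C_0 − rank ∂_1 = 6 − 5 = 1, and the invariant factors of ∂_1 are all 1, so H_0 = Z.

H_0 = Z.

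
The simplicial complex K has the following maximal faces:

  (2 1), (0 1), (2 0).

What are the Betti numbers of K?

Order the vertices as 0 < 1 < 2. Listing each simplex with vertices in this order, K has dimension 1 with simplices:

  0-simplices (3): [0], [1], [2]
  1-simplices (3): [0,1], [0,2], [1,2]

so the chain groups are C_0 ≅ Z^3, C_1 ≅ Z^3.

The boundary map ∂_1: C_1 → C_0 is given by ∂[p,q] = [q] − [p].
The 3×3 boundary matrix has rank 2 and Smith normal form diag(1,1).

From H_k ≅ ker(∂_k) / im(∂_{k+1}) we obtain:

  H_0: rank C_0 − rank ∂_1 = 3 − 2 = 1, and the invariant factors of ∂_1 are all 1, so H_0 ≅ Z.
  H_1: rank ker ∂_1 − rank ∂_2 = (3 − 2) − 0 = 1, and there is no ∂_2, so H_1 ≅ Z.

As a check, the Euler characteristic is 3 − 3 = 0, which agrees with 1 − 1 = 0.

Hence the Betti numbers are b_0 = 1, b_1 = 1.

b_0 = 1, b_1 = 1.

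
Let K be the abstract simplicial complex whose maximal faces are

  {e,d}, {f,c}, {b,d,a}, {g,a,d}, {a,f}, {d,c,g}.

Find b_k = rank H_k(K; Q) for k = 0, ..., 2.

b_0 = 1, b_1 = 1, b_2 = 0.

Fix the vertex order a < b < c < d < e < f < g and write every simplex with vertices in increasing order. Then dim K = 2 and the simplices of K are:

  0-simplices (7): a, b, c, d, e, f, g
  1-simplices (10): ab, ad, af, ag, bd, cd, cf, cg, de, dg
  2-simplices (3): abd, adg, cdg

Hence C_0 ≅ Z^7, C_1 ≅ Z^10, C_2 ≅ Z^3.

Boundary ∂_1: C_1 → C_0 is given by ∂[p,q] = [q] − [p]. For instance
  ∂af = f − a.
The resulting 7×10 matrix has rank 6, and its Smith normal form has invariant factors (1,1,1,1,1,1).

The boundary map ∂_2: C_2 → C_1 acts by ∂[p,q,r] = [q,r] − [p,r] + [p,q]. For instance
  ∂adg = dg − ag + ad,
  ∂cdg = dg − cg + cd.
The resulting 10×3 matrix has rank 3, and its Smith normal form has invariant factors (1,1,1).

Now H_k = ker ∂_k / im ∂_{k+1}, so:

  H_0: rank C_0 − rank ∂_1 = 7 − 6 = 1, and the invariant factors of ∂_1 are all 1, so H_0 = Z.
  H_1: rank ker ∂_1 − rank ∂_2 = (10 − 6) − 3 = 1, and the invariant factors of ∂_2 are all 1, so H_1 = Z.
  H_2: rank ker ∂_2 − rank ∂_3 = (3 − 3) − 0 = 0, and there is no ∂_3, so H_2 = 0.

Hence the Betti numbers are b_0 = 1, b_1 = 1, b_2 = 0.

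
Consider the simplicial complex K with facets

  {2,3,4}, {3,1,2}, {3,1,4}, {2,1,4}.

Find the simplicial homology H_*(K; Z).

H_0 ≅ Z,  H_1 = 0,  H_2 ≅ Z.

Fix the vertex order 1 < 2 < 3 < 4 and write every simplex with vertices in increasing order. Then dim K = 2 and the simplices of K are:

  0-simplices (4): [1], [2], [3], [4]
  1-simplices (6): [1,2], [1,3], [1,4], [2,3], [2,4], [3,4]
  2-simplices (4): [1,2,3], [1,2,4], [1,3,4], [2,3,4]

Hence C_0 ≅ Z^4, C_1 ≅ Z^6, C_2 ≅ Z^4.

The boundary map ∂_1: C_1 → C_0 maps an edge to its endpoints' difference, ∂[p,q] = q − p. For instance
  ∂[3,4] = [4] − [3].
The resulting 4×6 matrix has rank 3, and its Smith normal form has invariant factors (1,1,1).

The boundary map ∂_2: C_2 → C_1 sends each 2-simplex [p,q,r] to [q,r] − [p,r] + [p,q]. For instance
  ∂[1,2,4] = [2,4] − [1,4] + [1,2],
  ∂[1,2,3] = [2,3] − [1,3] + [1,2].
As a 6×4 matrix over Z this has rank 3, with invariant factors (1,1,1).

Reading off H_k = ker ∂_k / im ∂_{k+1}:

  H_0: rank C_0 − rank ∂_1 = 4 − 3 = 1, and the invariant factors of ∂_1 are all 1, so H_0 ≅ Z.
  H_1: rank ker ∂_1 − rank ∂_2 = (6 − 3) − 3 = 0, and the invariant factors of ∂_2 are all 1, so H_1 ≅ 0.
  H_2: rank ker ∂_2 − rank ∂_3 = (4 − 3) − 0 = 1, and there is no ∂_3, so H_2 ≅ Z.

(K is a triangulation of the 2-sphere S^2.)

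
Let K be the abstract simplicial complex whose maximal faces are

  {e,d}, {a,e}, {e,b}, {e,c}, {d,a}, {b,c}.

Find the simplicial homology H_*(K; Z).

We work with the vertex ordering a < b < c < d < e. The simplices of K, each written with vertices in increasing order, are:

  0-simplices (5): a, b, c, d, e
  1-simplices (6): ad, ae, bc, be, ce, de

so the chain groups are C_0 ≅ Z^5, C_1 ≅ Z^6.

Boundary ∂_1: C_1 → C_0 sends each edge [p,q] (with p < q) to q − p.
As a 5×6 matrix over Z this has rank 4, with invariant factors (1,1,1,1).

Now H_k = ker ∂_k / im ∂_{k+1}, so:

  H_0: rank C_0 − rank ∂_1 = 5 − 4 = 1, and the invariant factors of ∂_1 are all 1, so H_0 ≅ Z.
  H_1: rank ker ∂_1 − rank ∂_2 = (6 − 4) − 0 = 2, and there is no ∂_2, so H_1 ≅ Z^2.

(K is a triangulation of a wedge of 2 circles.)

H_0 ≅ Z,  H_1 ≅ Z^2.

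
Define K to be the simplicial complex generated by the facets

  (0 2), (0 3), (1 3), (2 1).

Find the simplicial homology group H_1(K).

H_1 = Z.

Take the total order 0 < 1 < 2 < 3 on the vertex set. Then K (dimension 1) consists of the simplices:

  0-simplices (4): [0], [1], [2], [3]
  1-simplices (4): [0,2], [0,3], [1,2], [1,3]

so the chain groups are C_0 ≅ Z^4, C_1 ≅ Z^4.

The boundary map ∂_1: C_1 → C_0 maps an edge to its endpoints' difference, ∂[p,q] = q − p. For instance
  ∂[1,2] = [2] − [1].
As a 4×4 matrix over Z this has rank 3, with invariant factors (1,1,1).

From H_k ≅ ker(∂_k) / im(∂_{k+1}) we obtain:

  H_1: rank ker ∂_1 − rank ∂_2 = (4 − 3) − 0 = 1, and there is no ∂_2, so H_1 ≅ Z.

(K is a triangulation of the circle S^1.)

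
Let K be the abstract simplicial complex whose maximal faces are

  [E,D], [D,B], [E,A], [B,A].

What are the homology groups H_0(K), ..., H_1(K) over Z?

H_0 ≅ Z,  H_1 ≅ Z.

Take the total order A < B < D < E on the vertex set. Then K (dimension 1) consists of the simplices:

  0-simplices (4): A, B, D, E
  1-simplices (4): AB, AE, BD, DE

giving chain groups C_0 ≅ Z^4, C_1 ≅ Z^4.

The boundary map ∂_1: C_1 → C_0 is given by ∂[p,q] = [q] − [p].
This gives a 4×4 integer matrix of rank 3; reducing to Smith normal form yields diagonal entries (1,1,1).

From H_k ≅ ker(∂_k) / im(∂_{k+1}) we obtain:

  H_0: rank C_0 − rank ∂_1 = 4 − 3 = 1, and the invariant factors of ∂_1 are all 1, so H_0 ≅ Z.
  H_1: rank ker ∂_1 − rank ∂_2 = (4 − 3) − 0 = 1, and there is no ∂_2, so H_1 ≅ Z.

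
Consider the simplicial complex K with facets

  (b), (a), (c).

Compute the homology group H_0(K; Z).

H_0 = Z^3.

Take the total order a < b < c on the vertex set. Then K (dimension 0) consists of the simplices:

  0-simplices (3): a, b, c

Hence C_0 ≅ Z^3.

Now H_k = ker ∂_k / im ∂_{k+1}, so:

  H_0: rank C_0 − rank ∂_1 = 3 − 0 = 3, and there is no ∂_1, so H_0 ≅ Z^3.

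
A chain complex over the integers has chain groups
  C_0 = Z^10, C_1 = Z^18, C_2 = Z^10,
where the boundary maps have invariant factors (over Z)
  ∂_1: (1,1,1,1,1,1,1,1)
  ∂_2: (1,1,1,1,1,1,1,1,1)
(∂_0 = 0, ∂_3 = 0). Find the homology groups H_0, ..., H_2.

H_0 ≅ Z^2,  H_1 ≅ Z,  H_2 ≅ Z.

H_0: b_0 = 10 − 0 − 8 = 2; torsion from ∂_1 factors > 1: none. So H_0 ≅ Z^2.
H_1: b_1 = 18 − 8 − 9 = 1; torsion from ∂_2 factors > 1: none. So H_1 ≅ Z.
H_2: b_2 = 10 − 9 − 0 = 1; torsion from ∂_3 factors > 1: none. So H_2 ≅ Z.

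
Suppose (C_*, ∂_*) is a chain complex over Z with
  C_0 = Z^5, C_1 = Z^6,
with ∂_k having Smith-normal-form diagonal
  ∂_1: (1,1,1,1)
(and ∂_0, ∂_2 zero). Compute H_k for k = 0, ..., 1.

H_0 ≅ Z,  H_1 ≅ Z^2.

H_0: b_0 = 5 − 0 − 4 = 1; torsion from ∂_1 factors > 1: none. So H_0 ≅ Z.
H_1: b_1 = 6 − 4 − 0 = 2; torsion from ∂_2 factors > 1: none. So H_1 ≅ Z^2.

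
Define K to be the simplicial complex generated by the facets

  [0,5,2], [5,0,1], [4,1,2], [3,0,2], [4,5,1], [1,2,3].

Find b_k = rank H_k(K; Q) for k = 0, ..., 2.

K has 6 vertices, 12 edges, 6 triangles.
rank ∂_0 = 0, rank ∂_1 = 5 ⇒ b_0 = 6 − 0 − 5 = 1; all invariant factors of ∂_1 are 1 so no torsion. So H_0 ≅ Z.
rank ∂_1 = 5, rank ∂_2 = 6 ⇒ b_1 = 12 − 5 − 6 = 1; all invariant factors of ∂_2 are 1 so no torsion. So H_1 ≅ Z.
rank ∂_2 = 6, rank ∂_3 = 0 ⇒ b_2 = 6 − 6 − 0 = 0. So H_2 ≅ 0.

b_0 = 1, b_1 = 1, b_2 = 0.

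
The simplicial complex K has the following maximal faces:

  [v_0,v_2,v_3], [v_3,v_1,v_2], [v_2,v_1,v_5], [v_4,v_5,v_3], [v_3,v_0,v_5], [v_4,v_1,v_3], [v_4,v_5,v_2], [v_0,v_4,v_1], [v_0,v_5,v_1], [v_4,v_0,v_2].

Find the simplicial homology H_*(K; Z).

Take the total order v_0 < v_1 < v_2 < v_3 < v_4 < v_5 on the vertex set. Then K (dimension 2) consists of the simplices:

  0-simplices (6): [v_0], [v_1], [v_2], [v_3], [v_4], [v_5]
  1-simplices (15): (15 of them)
  2-simplices (10): [v_0,v_1,v_4], [v_0,v_1,v_5], [v_0,v_2,v_3], [v_0,v_2,v_4], [v_0,v_3,v_5], [v_1,v_2,v_3], [v_1,v_2,v_5], [v_1,v_3,v_4], [v_2,v_4,v_5], [v_3,v_4,v_5]

Hence C_0 ≅ Z^6, C_1 ≅ Z^15, C_2 ≅ Z^10.

Boundary ∂_1: C_1 → C_0 is given by ∂[p,q] = [q] − [p].
The 6×15 boundary matrix has rank 5 and Smith normal form diag(1,1,1,1,1).

∂_2: C_2 → C_1 maps a triangle to the signed sum of its edges. For instance
  ∂[v_0,v_2,v_3] = [v_2,v_3] − [v_0,v_3] + [v_0,v_2],
  ∂[v_2,v_4,v_5] = [v_4,v_5] − [v_2,v_5] + [v_2,v_4].
As a 15×10 matrix over Z this has rank 10, with invariant factors (1,1,1,1,1,1,1,1,1,2).

Computing H_k = (kernel of ∂_k) / (image of ∂_{k+1}):

  H_0: rank C_0 − rank ∂_1 = 6 − 5 = 1, and the invariant factors of ∂_1 are all 1, so H_0 ≅ Z.
  H_1: rank ker ∂_1 − rank ∂_2 = (15 − 5) − 10 = 0, and ∂_2 has invariant factor 2 > 1, so H_1 ≅ Z/2.
  H_2: rank ker ∂_2 − rank ∂_3 = (10 − 10) − 0 = 0, and there is no ∂_3, so H_2 ≅ 0.

As a check, the Euler characteristic is 6 − 15 + 10 = 1, which agrees with 1 − 0 + 0 = 1.

H_0 = Z,  H_1 = Z/2,  H_2 = 0.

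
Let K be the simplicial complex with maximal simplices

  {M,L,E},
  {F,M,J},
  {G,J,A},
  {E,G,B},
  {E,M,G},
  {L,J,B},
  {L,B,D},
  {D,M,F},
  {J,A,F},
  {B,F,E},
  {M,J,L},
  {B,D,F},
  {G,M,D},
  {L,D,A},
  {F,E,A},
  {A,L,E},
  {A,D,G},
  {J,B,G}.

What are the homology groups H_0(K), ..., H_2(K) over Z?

Order the vertices as A < B < D < E < F < G < J < L < M. Listing each simplex with vertices in this order, K has dimension 2 with simplices:

  0-simplices (9): A, B, D, E, F, G, J, L, M
  1-simplices (27): AD, AE, AF, AG, AJ, AL, BD, BE, BF, BG, BJ, BL, DF, DG, DL, DM, EF, EG, EL, EM, FJ, FM, GJ, GM, JL, JM, LM
  2-simplices (18): ADG, ADL, AEF, AEL, AFJ, AGJ, BDF, BDL, BEF, BEG, BGJ, BJL, DFM, DGM, EGM, ELM, FJM, JLM

Hence C_0 ≅ Z^9, C_1 ≅ Z^27, C_2 ≅ Z^18.

Boundary ∂_1: C_1 → C_0 is given by ∂[p,q] = [q] − [p].
This gives a 9×27 integer matrix of rank 8; reducing to Smith normal form yields diagonal entries (1,1,1,1,1,1,1,1).

∂_2: C_2 → C_1 maps a triangle to the signed sum of its edges. For instance
  ∂BGJ = GJ − BJ + BG,
  ∂AEF = EF − AF + AE.
This gives a 27×18 integer matrix of rank 17; reducing to Smith normal form yields diagonal entries (1,1,1,1,1,1,1,1,1,1,1,1,1,1,1,1,1).

Computing H_k = (kernel of ∂_k) / (image of ∂_{k+1}):

  H_0: rank C_0 − rank ∂_1 = 9 − 8 = 1, and the invariant factors of ∂_1 are all 1, so H_0 ≅ Z.
  H_1: rank ker ∂_1 − rank ∂_2 = (27 − 8) − 17 = 2, and the invariant factors of ∂_2 are all 1, so H_1 ≅ Z^2.
  H_2: rank ker ∂_2 − rank ∂_3 = (18 − 17) − 0 = 1, and there is no ∂_3, so H_2 ≅ Z.

H_0 = Z,  H_1 = Z^2,  H_2 = Z.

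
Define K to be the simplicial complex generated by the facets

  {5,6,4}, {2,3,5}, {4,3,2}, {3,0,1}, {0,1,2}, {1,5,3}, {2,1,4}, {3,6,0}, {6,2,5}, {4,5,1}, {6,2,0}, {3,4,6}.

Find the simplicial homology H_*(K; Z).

H_0 ≅ Z,  H_1 ≅ Z/2,  H_2 = 0.

We work with the vertex ordering 0 < 1 < 2 < 3 < 4 < 5 < 6. The simplices of K, each written with vertices in increasing order, are:

  0-simplices (7): [0], [1], [2], [3], [4], [5], [6]
  1-simplices (18): [0,1], [0,2], [0,3], [0,6], [1,2], [1,3], [1,4], [1,5], [2,3], [2,4], [2,5], [2,6], [3,4], [3,5], [3,6], [4,5], [4,6], [5,6]
  2-simplices (12): [0,1,2], [0,1,3], [0,2,6], [0,3,6], [1,2,4], [1,3,5], [1,4,5], [2,3,4], [2,3,5], [2,5,6], [3,4,6], [4,5,6]

so the chain groups are C_0 ≅ Z^7, C_1 ≅ Z^18, C_2 ≅ Z^12.

The boundary map ∂_1: C_1 → C_0 is given by ∂[p,q] = [q] − [p]. For instance
  ∂[2,5] = [5] − [2].
As a 7×18 matrix over Z this has rank 6, with invariant factors (1,1,1,1,1,1).

∂_2: C_2 → C_1 sends each 2-simplex [p,q,r] to [q,r] − [p,r] + [p,q]. For instance
  ∂[2,3,4] = [3,4] − [2,4] + [2,3],
  ∂[2,3,5] = [3,5] − [2,5] + [2,3].
This gives a 18×12 integer matrix of rank 12; reducing to Smith normal form yields diagonal entries (1,1,1,1,1,1,1,1,1,1,1,2).

Now H_k = ker ∂_k / im ∂_{k+1}, so:

  H_0: rank C_0 − rank ∂_1 = 7 − 6 = 1, and the invariant factors of ∂_1 are all 1, so H_0 ≅ Z.
  H_1: rank ker ∂_1 − rank ∂_2 = (18 − 6) − 12 = 0, and ∂_2 has invariant factor 2 > 1, so H_1 ≅ Z/2.
  H_2: rank ker ∂_2 − rank ∂_3 = (12 − 12) − 0 = 0, and there is no ∂_3, so H_2 ≅ 0.

As a check, the Euler characteristic is 7 − 18 + 12 = 1, which agrees with 1 − 0 + 0 = 1.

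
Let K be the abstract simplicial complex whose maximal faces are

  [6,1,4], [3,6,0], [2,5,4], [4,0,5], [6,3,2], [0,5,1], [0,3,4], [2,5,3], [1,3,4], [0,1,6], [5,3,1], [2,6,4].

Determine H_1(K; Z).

K has 7 vertices, 18 edges, 12 triangles.
rank ∂_1 = 6, rank ∂_2 = 12 ⇒ b_1 = 18 − 6 − 12 = 0; ∂_2 has invariant factor(s) [2] giving torsion. So H_1 = Z/2.

H_1 ≅ Z/2.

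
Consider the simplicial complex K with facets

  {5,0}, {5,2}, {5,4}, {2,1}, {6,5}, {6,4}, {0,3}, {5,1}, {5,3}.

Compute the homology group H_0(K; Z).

H_0 = Z.

Order the vertices as 0 < 1 < 2 < 3 < 4 < 5 < 6. Listing each simplex with vertices in this order, K has dimension 1 with simplices:

  0-simplices (7): [0], [1], [2], [3], [4], [5], [6]
  1-simplices (9): [0,3], [0,5], [1,2], [1,5], [2,5], [3,5], [4,5], [4,6], [5,6]

giving chain groups C_0 ≅ Z^7, C_1 ≅ Z^9.

The boundary map ∂_1: C_1 → C_0 maps an edge to its endpoints' difference, ∂[p,q] = q − p.
As a 7×9 matrix over Z this has rank 6, with invariant factors (1,1,1,1,1,1).

From H_k ≅ ker(∂_k) / im(∂_{k+1}) we obtain:

  H_0: rank C_0 − rank ∂_1 = 7 − 6 = 1, and the invariant factors of ∂_1 are all 1, so H_0 ≅ Z.

(K is a triangulation of a wedge of 3 circles.)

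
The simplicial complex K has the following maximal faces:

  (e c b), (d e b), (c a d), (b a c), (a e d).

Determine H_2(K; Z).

H_2 = 0.

We work with the vertex ordering a < b < c < d < e. The simplices of K, each written with vertices in increasing order, are:

  0-simplices (5): a, b, c, d, e
  1-simplices (10): ab, ac, ad, ae, bc, bd, be, cd, ce, de
  2-simplices (5): abc, acd, ade, bce, bde

Hence C_0 ≅ Z^5, C_1 ≅ Z^10, C_2 ≅ Z^5.

The boundary map ∂_1: C_1 → C_0 is given by ∂[p,q] = [q] − [p].
The resulting 5×10 matrix has rank 4, and its Smith normal form has invariant factors (1,1,1,1).

∂_2: C_2 → C_1 maps a triangle to the signed sum of its edges. For instance
  ∂bce = ce − be + bc,
  ∂bde = de − be + bd.
This gives a 10×5 integer matrix of rank 5; reducing to Smith normal form yields diagonal entries (1,1,1,1,1).

From H_k ≅ ker(∂_k) / im(∂_{k+1}) we obtain:

  H_2: rank ker ∂_2 − rank ∂_3 = (5 − 5) − 0 = 0, and there is no ∂_3, so H_2 ≅ 0.

(K is a triangulation of the Möbius band.)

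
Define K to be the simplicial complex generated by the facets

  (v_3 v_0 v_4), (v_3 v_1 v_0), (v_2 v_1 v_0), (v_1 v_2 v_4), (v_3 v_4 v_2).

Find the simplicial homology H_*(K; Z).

K has 5 vertices, 10 edges, 5 triangles.
rank ∂_0 = 0, rank ∂_1 = 4 ⇒ b_0 = 5 − 0 − 4 = 1; all invariant factors of ∂_1 are 1 so no torsion. So H_0 = Z.
rank ∂_1 = 4, rank ∂_2 = 5 ⇒ b_1 = 10 − 4 − 5 = 1; all invariant factors of ∂_2 are 1 so no torsion. So H_1 = Z.
rank ∂_2 = 5, rank ∂_3 = 0 ⇒ b_2 = 5 − 5 − 0 = 0. So H_2 = 0.

H_0 = Z,  H_1 = Z,  H_2 = 0.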